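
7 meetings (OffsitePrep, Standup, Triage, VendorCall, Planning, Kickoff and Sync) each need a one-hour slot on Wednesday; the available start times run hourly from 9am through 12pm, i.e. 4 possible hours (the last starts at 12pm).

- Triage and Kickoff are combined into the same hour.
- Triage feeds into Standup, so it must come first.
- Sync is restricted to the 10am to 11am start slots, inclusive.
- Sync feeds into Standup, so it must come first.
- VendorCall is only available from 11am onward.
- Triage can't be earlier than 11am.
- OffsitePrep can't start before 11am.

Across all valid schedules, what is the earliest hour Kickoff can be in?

Kickoff must be in the same hour as Triage, which can't be before 11am, so Kickoff is at least 11am; Kickoff must be in the same hour as Triage, which can't be after 11am, so Kickoff is at most 11am.
Kickoff at 11am is achievable: Kickoff -> 11am, Sync -> 10am, OffsitePrep -> 11am, Standup -> 12pm, Planning -> 9am, Triage -> 11am, VendorCall -> 11am.

11am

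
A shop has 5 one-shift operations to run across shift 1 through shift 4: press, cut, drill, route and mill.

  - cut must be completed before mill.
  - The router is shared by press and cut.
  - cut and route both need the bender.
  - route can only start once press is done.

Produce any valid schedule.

cut -> shift 2; route -> shift 3; drill -> shift 1; press -> shift 1; mill -> shift 3

Checking: press(shift 1) before route(shift 3); cut(shift 2) before mill(shift 3); press(shift 1) != cut(shift 2); cut(shift 2) != route(shift 3).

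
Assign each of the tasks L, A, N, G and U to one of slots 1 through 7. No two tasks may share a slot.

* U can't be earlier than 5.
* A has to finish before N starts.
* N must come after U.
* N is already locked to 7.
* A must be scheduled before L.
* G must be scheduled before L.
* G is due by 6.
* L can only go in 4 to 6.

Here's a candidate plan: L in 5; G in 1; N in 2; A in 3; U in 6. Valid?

A must be scheduled before L — holds.
L can only go in 4 to 6 — holds.
U can't be earlier than 5 — holds.
G is due by 6 — holds.
G must be scheduled before L — holds.
No two tasks may share a slot — holds.
A has to finish before N starts — violated.
N must come after U — violated.
N is already locked to 7 — violated.

Invalid. N is already locked to 7.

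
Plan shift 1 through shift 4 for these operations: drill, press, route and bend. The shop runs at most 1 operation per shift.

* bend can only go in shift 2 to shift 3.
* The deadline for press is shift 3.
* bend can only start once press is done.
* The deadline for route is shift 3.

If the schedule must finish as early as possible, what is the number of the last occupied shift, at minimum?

The precedence chain requires at least 2 distinct shifts.
With at most 1 per shift and 4 operations, at least 4 shifts are needed.
4 works (last occupied shift: shift 4): for example bend -> shift 2; press -> shift 1; route -> shift 3; drill -> shift 4.

4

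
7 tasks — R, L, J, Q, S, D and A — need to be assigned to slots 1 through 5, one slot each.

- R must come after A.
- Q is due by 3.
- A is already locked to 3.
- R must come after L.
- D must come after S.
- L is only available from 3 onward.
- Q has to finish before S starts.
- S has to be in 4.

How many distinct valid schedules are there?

45

Splitting on R: it can be 4 (15), 5 (30). Listing each branch's schedules as (L, J, Q, S, D, A):
R=4: (3,1,1,4,5,3) (3,1,2,4,5,3) (3,1,3,4,5,3) (3,2,1,4,5,3) (3,2,2,4,5,3) (3,2,3,4,5,3) (3,3,1,4,5,3) (3,3,2,4,5,3) (3,3,3,4,5,3) (3,4,1,4,5,3) (3,4,2,4,5,3) (3,4,3,4,5,3) (3,5,1,4,5,3) (3,5,2,4,5,3) (3,5,3,4,5,3) — 15.
R=5: (3,1,1,4,5,3) (3,1,2,4,5,3) (3,1,3,4,5,3) (3,2,1,4,5,3) (3,2,2,4,5,3) (3,2,3,4,5,3) (3,3,1,4,5,3) (3,3,2,4,5,3) (3,3,3,4,5,3) (3,4,1,4,5,3) (3,4,2,4,5,3) (3,4,3,4,5,3) (3,5,1,4,5,3) (3,5,2,4,5,3) (3,5,3,4,5,3) (4,1,1,4,5,3) (4,1,2,4,5,3) (4,1,3,4,5,3) (4,2,1,4,5,3) (4,2,2,4,5,3) (4,2,3,4,5,3) (4,3,1,4,5,3) (4,3,2,4,5,3) (4,3,3,4,5,3) (4,4,1,4,5,3) (4,4,2,4,5,3) (4,4,3,4,5,3) (4,5,1,4,5,3) (4,5,2,4,5,3) (4,5,3,4,5,3) — 30.
Summing: 15 + 30 = 45.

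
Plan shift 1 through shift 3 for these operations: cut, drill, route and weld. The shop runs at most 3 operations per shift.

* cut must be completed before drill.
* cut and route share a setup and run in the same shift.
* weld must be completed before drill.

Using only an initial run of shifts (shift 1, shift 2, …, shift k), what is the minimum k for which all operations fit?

The precedence chain requires at least 2 distinct shifts.
With at most 3 per shift and 4 operations, at least 2 shifts are needed.
2 works (last occupied shift: shift 2): for example drill -> shift 2, cut -> shift 1, route -> shift 1, weld -> shift 1.

2 shifts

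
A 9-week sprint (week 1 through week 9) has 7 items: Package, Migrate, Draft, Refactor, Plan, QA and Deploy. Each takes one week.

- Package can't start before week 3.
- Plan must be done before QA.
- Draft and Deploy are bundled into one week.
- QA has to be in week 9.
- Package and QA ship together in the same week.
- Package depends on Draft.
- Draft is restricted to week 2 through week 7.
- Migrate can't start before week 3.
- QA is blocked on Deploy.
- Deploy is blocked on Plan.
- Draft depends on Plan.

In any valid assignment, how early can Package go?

week 9

Package is available from week 3; Package must be in the same week as QA, which can't be before week 9, so Package is at least week 9.
Package at week 9 is achievable: Deploy=week 2, Migrate=week 3, Package=week 9, Plan=week 1, Draft=week 2, QA=week 9, Refactor=week 1.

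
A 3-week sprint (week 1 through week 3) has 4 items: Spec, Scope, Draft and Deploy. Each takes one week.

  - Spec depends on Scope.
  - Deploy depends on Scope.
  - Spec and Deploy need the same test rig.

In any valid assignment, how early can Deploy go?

week 2

Precedence pushes Deploy to at least week 2.
Deploy at week 2 is achievable: Spec=week 3; Scope=week 1; Deploy=week 2; Draft=week 1.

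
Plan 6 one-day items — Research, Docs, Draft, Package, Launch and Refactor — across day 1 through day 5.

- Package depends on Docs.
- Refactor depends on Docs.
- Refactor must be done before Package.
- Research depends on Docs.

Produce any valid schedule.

Docs=day 1, Draft=day 1, Refactor=day 2, Package=day 3, Research=day 2, Launch=day 1

Checking: Refactor(day 2) before Package(day 3); Docs(day 1) before Refactor(day 2); Docs(day 1) before Package(day 3); Docs(day 1) before Research(day 2).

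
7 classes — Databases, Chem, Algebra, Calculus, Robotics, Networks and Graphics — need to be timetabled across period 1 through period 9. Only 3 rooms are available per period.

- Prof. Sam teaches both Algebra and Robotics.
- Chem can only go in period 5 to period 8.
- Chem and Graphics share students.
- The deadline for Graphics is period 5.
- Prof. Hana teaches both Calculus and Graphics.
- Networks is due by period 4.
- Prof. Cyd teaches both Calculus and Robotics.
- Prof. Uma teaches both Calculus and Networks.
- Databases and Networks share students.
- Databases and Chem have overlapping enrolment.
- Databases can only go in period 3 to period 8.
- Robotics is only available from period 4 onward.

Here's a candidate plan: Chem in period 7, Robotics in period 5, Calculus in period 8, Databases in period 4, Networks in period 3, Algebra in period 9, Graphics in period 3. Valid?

Valid

The deadline for Graphics is period 5 — holds.
Chem and Graphics share students — holds.
Prof. Uma teaches both Calculus and Networks — holds.
Prof. Sam teaches both Algebra and Robotics — holds.
Prof. Hana teaches both Calculus and Graphics — holds.
Databases and Networks share students — holds.
Networks is due by period 4 — holds.
Databases and Chem have overlapping enrolment — holds.
Prof. Cyd teaches both Calculus and Robotics — holds.
Robotics is only available from period 4 onward — holds.
Only 3 rooms are available per period — holds.
Databases can only go in period 3 to period 8 — holds.
Chem can only go in period 5 to period 8 — holds.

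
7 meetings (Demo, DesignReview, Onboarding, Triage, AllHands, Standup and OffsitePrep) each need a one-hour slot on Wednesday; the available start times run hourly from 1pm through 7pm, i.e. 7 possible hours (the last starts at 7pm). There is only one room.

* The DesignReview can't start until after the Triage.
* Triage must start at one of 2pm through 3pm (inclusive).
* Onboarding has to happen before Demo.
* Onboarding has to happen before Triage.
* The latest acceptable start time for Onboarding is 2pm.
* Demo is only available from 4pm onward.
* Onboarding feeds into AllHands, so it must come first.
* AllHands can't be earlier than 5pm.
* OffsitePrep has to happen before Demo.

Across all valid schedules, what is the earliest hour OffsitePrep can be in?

1pm

Downstream work caps OffsitePrep at 6pm.
OffsitePrep at 1pm is achievable: Standup in 7pm; Demo in 4pm; AllHands in 5pm; DesignReview in 6pm; Onboarding in 2pm; Triage in 3pm; OffsitePrep in 1pm.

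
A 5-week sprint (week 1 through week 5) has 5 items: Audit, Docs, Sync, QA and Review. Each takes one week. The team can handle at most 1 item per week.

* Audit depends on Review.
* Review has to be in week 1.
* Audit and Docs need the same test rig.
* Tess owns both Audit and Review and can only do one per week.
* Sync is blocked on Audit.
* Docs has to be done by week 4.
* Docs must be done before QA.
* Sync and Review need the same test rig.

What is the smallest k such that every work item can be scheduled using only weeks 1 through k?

5

The precedence chain requires at least 3 distinct weeks.
With at most 1 per week and 5 work items, at least 5 weeks are needed.
5 works (last occupied week: week 5): for example Docs in week 2; QA in week 5; Audit in week 3; Review in week 1; Sync in week 4.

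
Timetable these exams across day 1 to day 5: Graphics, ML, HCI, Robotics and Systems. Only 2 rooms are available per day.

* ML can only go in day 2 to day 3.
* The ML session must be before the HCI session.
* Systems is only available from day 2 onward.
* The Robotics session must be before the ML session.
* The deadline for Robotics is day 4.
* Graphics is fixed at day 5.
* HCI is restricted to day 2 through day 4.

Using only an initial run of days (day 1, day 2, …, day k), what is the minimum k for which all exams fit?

The precedence chain requires at least 3 distinct days.
With at most 2 per day and 5 exams, at least 3 days are needed.
Graphics can't be placed before day 5, so the schedule must run through at least day 5.
5 works (last occupied day: day 5): for example Robotics -> day 1; Graphics -> day 5; ML -> day 2; HCI -> day 3; Systems -> day 2.

5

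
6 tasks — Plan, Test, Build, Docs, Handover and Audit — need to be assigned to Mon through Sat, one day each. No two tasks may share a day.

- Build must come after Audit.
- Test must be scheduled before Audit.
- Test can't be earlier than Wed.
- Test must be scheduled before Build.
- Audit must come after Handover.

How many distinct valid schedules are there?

20

Splitting on Test: it can be Wed (14), Thu (6). Listing each branch's schedules as (Plan, Build, Docs, Handover, Audit):
Test=Wed: (Mon,Fri,Sat,Tue,Thu) (Mon,Sat,Tue,Thu,Fri) (Mon,Sat,Thu,Tue,Fri) (Mon,Sat,Fri,Tue,Thu) (Tue,Fri,Sat,Mon,Thu) (Tue,Sat,Mon,Thu,Fri) (Tue,Sat,Thu,Mon,Fri) (Tue,Sat,Fri,Mon,Thu) (Thu,Sat,Mon,Tue,Fri) (Thu,Sat,Tue,Mon,Fri) (Fri,Sat,Mon,Tue,Thu) (Fri,Sat,Tue,Mon,Thu) (Sat,Fri,Mon,Tue,Thu) (Sat,Fri,Tue,Mon,Thu) — 14.
Test=Thu: (Mon,Sat,Tue,Wed,Fri) (Mon,Sat,Wed,Tue,Fri) (Tue,Sat,Mon,Wed,Fri) (Tue,Sat,Wed,Mon,Fri) (Wed,Sat,Mon,Tue,Fri) (Wed,Sat,Tue,Mon,Fri) — 6.
Summing: 14 + 6 = 20.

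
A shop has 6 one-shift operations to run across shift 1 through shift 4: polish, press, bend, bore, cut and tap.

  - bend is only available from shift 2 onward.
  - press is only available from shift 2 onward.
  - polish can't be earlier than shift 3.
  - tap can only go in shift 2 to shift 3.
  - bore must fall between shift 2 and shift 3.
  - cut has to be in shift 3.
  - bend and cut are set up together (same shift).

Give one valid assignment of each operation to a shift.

polish=shift 3; bore=shift 2; cut=shift 3; press=shift 2; tap=shift 2; bend=shift 3

Checking: bend = cut = shift 3; bend=shift 3 in [shift 2,shift 4]; bore=shift 2 in [shift 2,shift 3]; tap=shift 2 in [shift 2,shift 3]; polish=shift 3 in [shift 3,shift 4]; cut=shift 3 in [shift 3,shift 3]; press=shift 2 in [shift 2,shift 4].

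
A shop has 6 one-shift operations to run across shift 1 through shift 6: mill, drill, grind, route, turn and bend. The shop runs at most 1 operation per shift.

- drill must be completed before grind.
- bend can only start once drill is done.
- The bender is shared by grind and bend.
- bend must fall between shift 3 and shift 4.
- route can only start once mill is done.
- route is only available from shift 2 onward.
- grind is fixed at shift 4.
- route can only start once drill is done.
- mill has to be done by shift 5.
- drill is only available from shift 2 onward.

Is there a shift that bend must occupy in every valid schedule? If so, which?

bend's window is shift 3–shift 4.
grind is fixed at shift 4, and bend can't share a shift with grind.
So bend must be shift 3.

shift 3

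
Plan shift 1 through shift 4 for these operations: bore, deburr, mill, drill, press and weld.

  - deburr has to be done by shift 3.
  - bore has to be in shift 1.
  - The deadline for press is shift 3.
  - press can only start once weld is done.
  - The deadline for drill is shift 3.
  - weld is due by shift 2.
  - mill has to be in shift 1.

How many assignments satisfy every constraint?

Splitting on deburr: it can be shift 1 (9), shift 2 (9), shift 3 (9). Listing each branch's schedules as (bore, mill, drill, press, weld) by shift number:
deburr=shift 1: (1,1,1,2,1) (1,1,1,3,1) (1,1,1,3,2) (1,1,2,2,1) (1,1,2,3,1) (1,1,2,3,2) (1,1,3,2,1) (1,1,3,3,1) (1,1,3,3,2) — 9.
deburr=shift 2: (1,1,1,2,1) (1,1,1,3,1) (1,1,1,3,2) (1,1,2,2,1) (1,1,2,3,1) (1,1,2,3,2) (1,1,3,2,1) (1,1,3,3,1) (1,1,3,3,2) — 9.
deburr=shift 3: (1,1,1,2,1) (1,1,1,3,1) (1,1,1,3,2) (1,1,2,2,1) (1,1,2,3,1) (1,1,2,3,2) (1,1,3,2,1) (1,1,3,3,1) (1,1,3,3,2) — 9.
Summing: 9 + 9 + 9 = 27.

27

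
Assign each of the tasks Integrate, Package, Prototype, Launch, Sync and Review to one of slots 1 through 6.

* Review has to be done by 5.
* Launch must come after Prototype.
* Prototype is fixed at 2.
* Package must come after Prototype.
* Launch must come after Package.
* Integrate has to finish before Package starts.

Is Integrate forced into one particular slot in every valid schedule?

No

Integrate can be 1 (e.g. Sync in 1; Prototype in 2; Review in 1; Integrate in 1; Package in 3; Launch in 4) or 2 (e.g. Launch in 4, Package in 3, Sync in 1, Prototype in 2, Integrate in 2, Review in 1).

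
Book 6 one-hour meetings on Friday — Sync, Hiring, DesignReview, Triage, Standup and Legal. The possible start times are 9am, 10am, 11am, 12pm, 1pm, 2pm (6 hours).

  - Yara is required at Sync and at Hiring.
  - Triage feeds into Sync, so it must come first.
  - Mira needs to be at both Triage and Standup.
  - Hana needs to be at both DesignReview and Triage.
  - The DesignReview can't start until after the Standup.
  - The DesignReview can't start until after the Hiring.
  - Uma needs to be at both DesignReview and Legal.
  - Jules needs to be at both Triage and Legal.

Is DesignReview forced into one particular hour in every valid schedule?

No

DesignReview can be 10am (e.g. Sync=12pm, Legal=9am, Hiring=9am, Standup=9am, Triage=11am, DesignReview=10am) or 11am (e.g. Hiring=9am; DesignReview=11am; Triage=9am; Legal=10am; Standup=10am; Sync=10am).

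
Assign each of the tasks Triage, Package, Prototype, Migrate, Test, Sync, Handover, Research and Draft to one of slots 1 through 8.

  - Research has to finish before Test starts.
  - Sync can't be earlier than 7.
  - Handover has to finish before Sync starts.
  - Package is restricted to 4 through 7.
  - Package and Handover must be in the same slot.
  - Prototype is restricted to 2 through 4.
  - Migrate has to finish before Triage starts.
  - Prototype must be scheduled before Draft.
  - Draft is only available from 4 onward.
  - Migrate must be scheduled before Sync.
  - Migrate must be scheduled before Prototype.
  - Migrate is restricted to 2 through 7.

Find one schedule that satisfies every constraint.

Triage=3; Draft=4; Prototype=3; Handover=4; Sync=7; Research=1; Migrate=2; Test=2; Package=4

Checking: Handover(4) before Sync(7); Migrate(2) before Prototype(3); Prototype(3) before Draft(4); Research(1) before Test(2); Migrate(2) before Sync(7); Migrate(2) before Triage(3); Package = Handover = 4; Migrate=2 in [2,7]; Package=4 in [4,7]; Draft=4 in [4,8]; Sync=7 in [7,8]; Prototype=3 in [2,4].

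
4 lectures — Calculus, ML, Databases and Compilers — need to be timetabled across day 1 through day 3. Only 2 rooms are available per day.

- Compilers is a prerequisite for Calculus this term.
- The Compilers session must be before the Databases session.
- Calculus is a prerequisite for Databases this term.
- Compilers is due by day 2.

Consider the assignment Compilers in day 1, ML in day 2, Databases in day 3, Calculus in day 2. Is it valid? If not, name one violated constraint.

Valid

Compilers is due by day 2 — holds.
Compilers is a prerequisite for Calculus this term — holds.
Only 2 rooms are available per day — holds.
Calculus is a prerequisite for Databases this term — holds.
The Compilers session must be before the Databases session — holds.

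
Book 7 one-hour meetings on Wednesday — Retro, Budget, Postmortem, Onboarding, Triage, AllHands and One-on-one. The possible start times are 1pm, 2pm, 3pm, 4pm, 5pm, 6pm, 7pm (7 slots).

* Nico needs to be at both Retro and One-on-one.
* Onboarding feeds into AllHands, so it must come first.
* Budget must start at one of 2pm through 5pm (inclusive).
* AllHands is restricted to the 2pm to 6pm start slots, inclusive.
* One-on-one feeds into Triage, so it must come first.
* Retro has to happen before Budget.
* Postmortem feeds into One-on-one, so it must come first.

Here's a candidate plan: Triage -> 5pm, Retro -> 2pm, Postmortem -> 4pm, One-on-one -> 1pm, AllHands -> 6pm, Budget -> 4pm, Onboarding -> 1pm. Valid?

No. Postmortem feeds into One-on-one, so it must come first is not satisfied.

AllHands is restricted to the 2pm to 6pm start slots, inclusive — holds.
Retro has to happen before Budget — holds.
Postmortem feeds into One-on-one, so it must come first — violated.
Onboarding feeds into AllHands, so it must come first — holds.
Nico needs to be at both Retro and One-on-one — holds.
One-on-one feeds into Triage, so it must come first — holds.
Budget must start at one of 2pm through 5pm (inclusive) — holds.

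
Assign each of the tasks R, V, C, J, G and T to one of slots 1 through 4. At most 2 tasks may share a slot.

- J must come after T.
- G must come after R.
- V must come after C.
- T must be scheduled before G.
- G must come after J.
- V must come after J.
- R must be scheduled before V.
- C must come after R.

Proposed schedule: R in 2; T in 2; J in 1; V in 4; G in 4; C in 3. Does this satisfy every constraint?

No. J must come after T is not satisfied.

T must be scheduled before G — holds.
V must come after C — holds.
G must come after R — holds.
C must come after R — holds.
R must be scheduled before V — holds.
V must come after J — holds.
At most 2 tasks may share a slot — holds.
G must come after J — holds.
J must come after T — violated.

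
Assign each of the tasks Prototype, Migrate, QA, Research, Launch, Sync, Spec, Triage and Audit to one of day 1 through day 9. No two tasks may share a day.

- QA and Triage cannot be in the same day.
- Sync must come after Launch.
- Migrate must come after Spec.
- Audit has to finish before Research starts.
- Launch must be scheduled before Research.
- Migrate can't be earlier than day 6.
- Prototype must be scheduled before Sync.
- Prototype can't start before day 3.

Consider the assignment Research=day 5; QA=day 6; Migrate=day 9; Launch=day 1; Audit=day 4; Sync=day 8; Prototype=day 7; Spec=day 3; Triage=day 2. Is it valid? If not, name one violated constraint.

Sync must come after Launch — holds.
Migrate can't be earlier than day 6 — holds.
Prototype must be scheduled before Sync — holds.
Prototype can't start before day 3 — holds.
No two tasks may share a day — holds.
Audit has to finish before Research starts — holds.
Migrate must come after Spec — holds.
QA and Triage cannot be in the same day — holds.
Launch must be scheduled before Research — holds.

Yes, all constraints hold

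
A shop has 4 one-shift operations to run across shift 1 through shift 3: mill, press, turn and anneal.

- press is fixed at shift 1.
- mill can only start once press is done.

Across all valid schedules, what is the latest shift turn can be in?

turn at shift 3 is achievable: turn -> shift 3, press -> shift 1, mill -> shift 2, anneal -> shift 1.

shift 3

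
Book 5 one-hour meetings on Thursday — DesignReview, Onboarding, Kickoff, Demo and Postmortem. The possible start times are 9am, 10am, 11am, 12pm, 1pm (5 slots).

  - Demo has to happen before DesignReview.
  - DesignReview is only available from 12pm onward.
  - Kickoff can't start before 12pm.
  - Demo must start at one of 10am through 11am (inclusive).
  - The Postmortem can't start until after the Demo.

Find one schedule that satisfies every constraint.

Postmortem -> 11am; Demo -> 10am; Kickoff -> 12pm; DesignReview -> 12pm; Onboarding -> 9am

Checking: Demo(10am) before Postmortem(11am); Demo(10am) before DesignReview(12pm); Kickoff=12pm in [12pm,1pm]; DesignReview=12pm in [12pm,1pm]; Demo=10am in [10am,11am].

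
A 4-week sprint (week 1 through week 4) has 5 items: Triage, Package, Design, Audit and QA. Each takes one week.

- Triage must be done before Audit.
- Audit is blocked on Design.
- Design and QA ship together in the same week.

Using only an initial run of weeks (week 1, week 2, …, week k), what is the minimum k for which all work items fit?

The precedence chain requires at least 2 distinct weeks.
2 works (last occupied week: week 2): for example QA -> week 1; Audit -> week 2; Package -> week 1; Triage -> week 1; Design -> week 1.

2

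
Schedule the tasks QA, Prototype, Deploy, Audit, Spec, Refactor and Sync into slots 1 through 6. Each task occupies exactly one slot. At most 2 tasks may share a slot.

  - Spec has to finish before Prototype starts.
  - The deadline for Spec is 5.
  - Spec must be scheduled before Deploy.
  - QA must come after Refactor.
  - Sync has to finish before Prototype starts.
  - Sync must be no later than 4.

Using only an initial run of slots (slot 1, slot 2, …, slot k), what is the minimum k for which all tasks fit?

The precedence chain requires at least 2 distinct slots.
With at most 2 per slot and 7 tasks, at least 4 slots are needed.
4 works (last occupied slot: 4): for example Deploy -> 3; Spec -> 1; Sync -> 1; QA -> 3; Refactor -> 2; Prototype -> 2; Audit -> 4.

4 slots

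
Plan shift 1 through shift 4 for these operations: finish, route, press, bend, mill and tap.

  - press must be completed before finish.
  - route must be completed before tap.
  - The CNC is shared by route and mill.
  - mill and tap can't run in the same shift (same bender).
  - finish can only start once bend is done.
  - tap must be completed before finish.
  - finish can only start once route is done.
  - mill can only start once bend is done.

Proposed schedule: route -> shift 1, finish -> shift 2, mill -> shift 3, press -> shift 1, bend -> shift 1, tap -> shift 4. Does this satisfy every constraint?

Invalid. tap must be completed before finish.

mill and tap can't run in the same shift (same bender) — holds.
finish can only start once route is done — holds.
mill can only start once bend is done — holds.
finish can only start once bend is done — holds.
The CNC is shared by route and mill — holds.
press must be completed before finish — holds.
route must be completed before tap — holds.
tap must be completed before finish — violated.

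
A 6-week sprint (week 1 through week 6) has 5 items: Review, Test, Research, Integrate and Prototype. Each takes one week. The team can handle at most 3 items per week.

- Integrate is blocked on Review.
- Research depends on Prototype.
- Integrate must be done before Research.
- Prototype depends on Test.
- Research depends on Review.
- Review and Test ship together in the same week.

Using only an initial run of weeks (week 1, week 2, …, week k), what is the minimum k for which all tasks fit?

3

The precedence chain requires at least 3 distinct weeks.
With at most 3 per week and 5 tasks, at least 2 weeks are needed.
3 works (last occupied week: week 3): for example Review -> week 1, Test -> week 1, Integrate -> week 2, Research -> week 3, Prototype -> week 2.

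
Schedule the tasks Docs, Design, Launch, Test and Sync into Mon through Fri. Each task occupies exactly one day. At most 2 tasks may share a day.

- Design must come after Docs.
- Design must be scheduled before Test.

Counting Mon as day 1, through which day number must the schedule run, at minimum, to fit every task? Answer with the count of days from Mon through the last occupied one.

3 days

The precedence chain requires at least 3 distinct days.
With at most 2 per day and 5 tasks, at least 3 days are needed.
3 works (last occupied day: Wed): for example Docs in Mon, Design in Tue, Test in Wed, Launch in Mon, Sync in Tue.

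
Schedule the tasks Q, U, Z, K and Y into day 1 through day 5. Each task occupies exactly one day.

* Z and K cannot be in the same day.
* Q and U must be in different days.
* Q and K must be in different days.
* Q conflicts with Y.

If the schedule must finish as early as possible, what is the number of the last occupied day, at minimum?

Could 1 day be enough, i.e. nothing placed later than day 1? No: K can't share with Q (day 1) → nothing is left.
So 1 day is not enough.
2 works (last occupied day: day 2): for example Q -> day 1; K -> day 2; Z -> day 1; Y -> day 2; U -> day 2.

day 2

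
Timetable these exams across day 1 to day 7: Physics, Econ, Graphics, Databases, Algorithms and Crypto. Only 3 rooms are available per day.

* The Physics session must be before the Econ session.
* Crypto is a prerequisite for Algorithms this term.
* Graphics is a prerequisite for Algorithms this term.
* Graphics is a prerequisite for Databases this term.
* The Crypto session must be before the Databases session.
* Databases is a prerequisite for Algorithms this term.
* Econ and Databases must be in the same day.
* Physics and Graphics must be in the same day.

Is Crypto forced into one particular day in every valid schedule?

Crypto can be day 1 (e.g. Algorithms in day 3; Graphics in day 1; Econ in day 2; Crypto in day 1; Physics in day 1; Databases in day 2) or day 2 (e.g. Econ=day 3, Algorithms=day 4, Physics=day 1, Databases=day 3, Crypto=day 2, Graphics=day 1).

No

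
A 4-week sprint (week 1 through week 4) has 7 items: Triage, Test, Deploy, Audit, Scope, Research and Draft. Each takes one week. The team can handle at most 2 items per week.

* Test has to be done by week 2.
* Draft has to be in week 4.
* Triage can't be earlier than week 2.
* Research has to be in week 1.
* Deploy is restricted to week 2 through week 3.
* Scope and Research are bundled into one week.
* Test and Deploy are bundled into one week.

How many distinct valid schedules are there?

3

Enumerating: Scope=week 1, Triage=week 3, Draft=week 4, Deploy=week 2, Test=week 2, Research=week 1, Audit=week 3 | Test in week 2; Deploy in week 2; Research in week 1; Audit in week 4; Scope in week 1; Triage in week 3; Draft in week 4 | Test -> week 2; Scope -> week 1; Draft -> week 4; Triage -> week 4; Audit -> week 3; Deploy -> week 2; Research -> week 1.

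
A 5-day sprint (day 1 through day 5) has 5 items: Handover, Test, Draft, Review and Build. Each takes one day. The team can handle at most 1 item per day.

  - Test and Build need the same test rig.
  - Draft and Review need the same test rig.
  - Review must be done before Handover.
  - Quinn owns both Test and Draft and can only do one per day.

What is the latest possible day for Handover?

Precedence pushes Handover to at least day 2.
Handover at day 5 is achievable: Test -> day 2, Review -> day 1, Handover -> day 5, Draft -> day 3, Build -> day 4.

day 5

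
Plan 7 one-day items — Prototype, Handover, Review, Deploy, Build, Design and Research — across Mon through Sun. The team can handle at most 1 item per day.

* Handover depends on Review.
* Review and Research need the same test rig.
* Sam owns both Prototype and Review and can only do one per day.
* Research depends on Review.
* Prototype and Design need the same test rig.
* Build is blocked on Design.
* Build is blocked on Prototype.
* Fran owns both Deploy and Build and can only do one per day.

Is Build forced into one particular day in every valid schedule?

Build can be Wed (e.g. Design=Tue, Build=Wed, Research=Sat, Review=Thu, Deploy=Sun, Prototype=Mon, Handover=Fri) or Thu (e.g. Research -> Sat, Deploy -> Sun, Design -> Wed, Review -> Mon, Build -> Thu, Prototype -> Tue, Handover -> Fri).

No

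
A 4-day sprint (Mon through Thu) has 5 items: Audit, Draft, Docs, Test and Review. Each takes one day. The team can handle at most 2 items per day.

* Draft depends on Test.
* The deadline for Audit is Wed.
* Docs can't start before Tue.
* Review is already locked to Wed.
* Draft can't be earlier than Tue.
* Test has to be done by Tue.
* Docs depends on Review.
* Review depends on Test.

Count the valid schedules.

Splitting on Audit: it can be Mon (5), Tue (5), Wed (3). Listing each branch's schedules as (Draft, Docs, Test, Review):
Audit=Mon: (Tue,Thu,Mon,Wed) (Wed,Thu,Mon,Wed) (Wed,Thu,Tue,Wed) (Thu,Thu,Mon,Wed) (Thu,Thu,Tue,Wed) — 5.
Audit=Tue: (Tue,Thu,Mon,Wed) (Wed,Thu,Mon,Wed) (Wed,Thu,Tue,Wed) (Thu,Thu,Mon,Wed) (Thu,Thu,Tue,Wed) — 5.
Audit=Wed: (Tue,Thu,Mon,Wed) (Thu,Thu,Mon,Wed) (Thu,Thu,Tue,Wed) — 3.
Summing: 5 + 5 + 3 = 13.

13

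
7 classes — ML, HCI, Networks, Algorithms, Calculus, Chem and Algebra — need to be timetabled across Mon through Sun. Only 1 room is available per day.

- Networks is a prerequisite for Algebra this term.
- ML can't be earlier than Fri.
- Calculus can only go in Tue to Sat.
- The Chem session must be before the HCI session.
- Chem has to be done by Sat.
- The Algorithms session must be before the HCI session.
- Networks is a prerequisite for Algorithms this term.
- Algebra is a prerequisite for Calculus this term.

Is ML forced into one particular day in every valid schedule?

ML can be Fri (e.g. Calculus=Wed; Algorithms=Sat; Algebra=Tue; Chem=Thu; Networks=Mon; ML=Fri; HCI=Sun) or Sat (e.g. ML=Sat; Algorithms=Fri; Algebra=Tue; Chem=Thu; HCI=Sun; Networks=Mon; Calculus=Wed).

No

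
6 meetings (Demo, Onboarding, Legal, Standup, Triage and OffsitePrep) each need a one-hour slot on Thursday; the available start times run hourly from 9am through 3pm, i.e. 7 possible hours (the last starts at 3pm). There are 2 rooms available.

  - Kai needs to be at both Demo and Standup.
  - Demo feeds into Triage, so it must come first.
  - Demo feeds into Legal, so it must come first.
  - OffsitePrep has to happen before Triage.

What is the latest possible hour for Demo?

2pm

Downstream work caps Demo at 2pm.
Demo at 2pm is achievable: OffsitePrep=9am; Demo=2pm; Standup=10am; Onboarding=9am; Triage=3pm; Legal=3pm.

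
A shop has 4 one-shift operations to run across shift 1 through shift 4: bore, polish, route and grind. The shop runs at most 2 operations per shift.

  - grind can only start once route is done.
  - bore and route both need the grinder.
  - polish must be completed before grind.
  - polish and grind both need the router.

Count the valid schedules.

Splitting on bore: it can be shift 1 (8), shift 2 (9), shift 3 (11), shift 4 (14). Listing each branch's schedules as (polish, route, grind) by shift number:
bore=shift 1: (1,2,3) (1,2,4) (1,3,4) (2,2,3) (2,2,4) (2,3,4) (3,2,4) (3,3,4) — 8.
bore=shift 2: (1,1,2) (1,1,3) (1,1,4) (1,3,4) (2,1,3) (2,1,4) (2,3,4) (3,1,4) (3,3,4) — 9.
bore=shift 3: (1,1,2) (1,1,3) (1,1,4) (1,2,3) (1,2,4) (2,1,3) (2,1,4) (2,2,3) (2,2,4) (3,1,4) (3,2,4) — 11.
bore=shift 4: (1,1,2) (1,1,3) (1,1,4) (1,2,3) (1,2,4) (1,3,4) (2,1,3) (2,1,4) (2,2,3) (2,2,4) (2,3,4) (3,1,4) (3,2,4) (3,3,4) — 14.
Summing: 8 + 9 + 11 + 14 = 42.

42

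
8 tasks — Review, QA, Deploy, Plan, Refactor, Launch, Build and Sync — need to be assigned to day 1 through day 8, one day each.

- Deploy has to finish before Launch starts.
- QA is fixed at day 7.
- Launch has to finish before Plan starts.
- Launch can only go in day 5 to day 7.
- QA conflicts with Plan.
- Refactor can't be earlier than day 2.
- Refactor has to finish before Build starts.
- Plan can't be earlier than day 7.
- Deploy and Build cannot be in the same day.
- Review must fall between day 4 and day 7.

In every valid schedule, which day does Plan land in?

day 8

Plan's window is day 7–day 8.
QA is fixed at day 7, and Plan can't share a day with QA.
So Plan must be day 8.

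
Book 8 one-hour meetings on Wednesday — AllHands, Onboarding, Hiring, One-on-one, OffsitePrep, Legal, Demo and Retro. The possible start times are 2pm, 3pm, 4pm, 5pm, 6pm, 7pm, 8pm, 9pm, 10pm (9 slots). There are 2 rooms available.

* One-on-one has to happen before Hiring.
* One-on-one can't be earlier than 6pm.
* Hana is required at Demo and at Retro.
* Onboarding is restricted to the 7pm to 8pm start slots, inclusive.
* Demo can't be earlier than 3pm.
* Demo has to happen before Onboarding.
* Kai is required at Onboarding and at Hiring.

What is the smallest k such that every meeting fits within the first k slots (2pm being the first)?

The precedence chain requires at least 2 distinct slots.
With at most 2 per slot and 8 meetings, at least 4 slots are needed.
Onboarding can't be placed before 7pm — that is slot 6 counting from 2pm — so the schedule must run through at least 6 slots.
Could 6 slots be enough, i.e. nothing placed later than 7pm? No: Onboarding's window within 6 slots is {7pm}; One-on-one's window within 6 slots is {6pm, 7pm}; Hiring must come after One-on-one (at 6pm or later) → {7pm}; Hiring can't share with Onboarding (7pm) → nothing is left.
So 6 slots is not enough.
7 works (last occupied slot: 8pm): for example One-on-one in 6pm; Hiring in 8pm; Legal in 3pm; OffsitePrep in 2pm; Onboarding in 7pm; Retro in 4pm; Demo in 3pm; AllHands in 2pm.

7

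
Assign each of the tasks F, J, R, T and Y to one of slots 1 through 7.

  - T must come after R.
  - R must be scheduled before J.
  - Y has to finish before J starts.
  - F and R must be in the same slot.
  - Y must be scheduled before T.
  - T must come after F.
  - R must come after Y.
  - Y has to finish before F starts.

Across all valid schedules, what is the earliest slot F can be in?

Precedence pushes F to at least 2; downstream work caps F at 6.
F at 2 is achievable: R in 2, T in 3, F in 2, Y in 1, J in 3.

2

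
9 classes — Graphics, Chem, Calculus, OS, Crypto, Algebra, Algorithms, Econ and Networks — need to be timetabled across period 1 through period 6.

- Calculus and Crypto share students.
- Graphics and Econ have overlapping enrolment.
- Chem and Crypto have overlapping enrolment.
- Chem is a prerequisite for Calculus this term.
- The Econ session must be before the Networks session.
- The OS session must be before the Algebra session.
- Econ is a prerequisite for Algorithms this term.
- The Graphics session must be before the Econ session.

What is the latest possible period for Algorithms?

Precedence pushes Algorithms to at least period 3.
Algorithms at period 6 is achievable: Econ in period 2; Calculus in period 2; Networks in period 3; OS in period 1; Crypto in period 3; Algorithms in period 6; Chem in period 1; Algebra in period 2; Graphics in period 1.

period 6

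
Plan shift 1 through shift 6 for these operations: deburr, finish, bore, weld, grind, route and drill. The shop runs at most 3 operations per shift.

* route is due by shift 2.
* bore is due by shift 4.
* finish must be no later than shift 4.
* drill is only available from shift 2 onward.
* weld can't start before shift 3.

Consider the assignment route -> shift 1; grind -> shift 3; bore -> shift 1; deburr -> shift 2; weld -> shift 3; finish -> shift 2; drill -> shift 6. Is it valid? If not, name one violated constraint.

finish must be no later than shift 4 — holds.
bore is due by shift 4 — holds.
weld can't start before shift 3 — holds.
The shop runs at most 3 operations per shift — holds.
route is due by shift 2 — holds.
drill is only available from shift 2 onward — holds.

Yes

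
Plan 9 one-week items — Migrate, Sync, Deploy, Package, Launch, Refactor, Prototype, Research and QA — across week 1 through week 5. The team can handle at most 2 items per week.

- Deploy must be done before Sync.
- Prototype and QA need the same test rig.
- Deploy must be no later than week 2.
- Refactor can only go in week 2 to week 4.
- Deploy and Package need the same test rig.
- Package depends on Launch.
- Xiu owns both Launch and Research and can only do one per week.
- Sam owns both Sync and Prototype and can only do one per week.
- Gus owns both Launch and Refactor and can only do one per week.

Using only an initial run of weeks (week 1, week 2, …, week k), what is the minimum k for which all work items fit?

5 weeks

The precedence chain requires at least 2 distinct weeks.
With at most 2 per week and 9 work items, at least 5 weeks are needed.
5 works (last occupied week: week 5): for example Sync in week 2; Migrate in week 3; Deploy in week 1; Package in week 3; Research in week 4; Launch in week 1; QA in week 5; Prototype in week 4; Refactor in week 2.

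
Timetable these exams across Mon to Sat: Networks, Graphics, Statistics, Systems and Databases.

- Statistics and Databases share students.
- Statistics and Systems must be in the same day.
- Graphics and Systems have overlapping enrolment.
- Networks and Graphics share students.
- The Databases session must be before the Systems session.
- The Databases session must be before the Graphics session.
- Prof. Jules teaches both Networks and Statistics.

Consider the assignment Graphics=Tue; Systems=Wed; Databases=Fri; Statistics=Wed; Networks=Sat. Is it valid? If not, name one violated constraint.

The Databases session must be before the Systems session — violated.
The Databases session must be before the Graphics session — violated.
Statistics and Databases share students — holds.
Networks and Graphics share students — holds.
Statistics and Systems must be in the same day — holds.
Prof. Jules teaches both Networks and Statistics — holds.
Graphics and Systems have overlapping enrolment — holds.

Invalid. The Databases session must be before the Graphics session.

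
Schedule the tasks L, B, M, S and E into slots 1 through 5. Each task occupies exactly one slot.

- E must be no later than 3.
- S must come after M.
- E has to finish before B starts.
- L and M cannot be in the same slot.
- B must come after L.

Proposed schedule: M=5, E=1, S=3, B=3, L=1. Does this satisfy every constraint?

E has to finish before B starts — holds.
E must be no later than 3 — holds.
S must come after M — violated.
B must come after L — holds.
L and M cannot be in the same slot — holds.

Invalid. S must come after M.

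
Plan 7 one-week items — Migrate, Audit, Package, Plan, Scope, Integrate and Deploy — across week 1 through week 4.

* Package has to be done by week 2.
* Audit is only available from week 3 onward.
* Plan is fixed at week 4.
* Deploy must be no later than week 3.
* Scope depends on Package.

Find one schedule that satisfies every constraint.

Scope in week 2, Package in week 1, Deploy in week 1, Integrate in week 1, Audit in week 3, Migrate in week 1, Plan in week 4

Checking: Package(week 1) before Scope(week 2); Plan=week 4 in [week 4,week 4]; Deploy=week 1 in [week 1,week 3]; Package=week 1 in [week 1,week 2]; Audit=week 3 in [week 3,week 4].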